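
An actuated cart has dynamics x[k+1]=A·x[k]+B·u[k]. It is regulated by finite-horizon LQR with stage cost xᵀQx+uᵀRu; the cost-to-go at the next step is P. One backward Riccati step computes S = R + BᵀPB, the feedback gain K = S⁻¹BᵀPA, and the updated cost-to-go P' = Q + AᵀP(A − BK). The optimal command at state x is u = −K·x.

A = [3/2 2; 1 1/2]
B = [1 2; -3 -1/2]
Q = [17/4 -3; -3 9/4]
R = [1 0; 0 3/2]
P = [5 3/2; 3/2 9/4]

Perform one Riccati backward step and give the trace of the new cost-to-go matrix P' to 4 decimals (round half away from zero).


BᵀP = [0.5000 -5.2500; 9.2500 1.8750]
S = R + BᵀPB = [1 0; 0 3/2] + [16.2500 3.6250; 3.6250 17.5625] = [17.2500 3.6250; 3.6250 19.0625]
BᵀPA = [-4.5000 -1.6250; 15.7500 19.4375]
K = S⁻¹·BᵀPA = [-0.4526 -0.3213; 0.9123 1.0808]
A−BK = [0.1280 0.1598; 0.0984 0.0764]
AᵀP(A−BK) = [1.5947 1.7818; 1.7818 2.0328]
P' = Q + AᵀP(A−BK) = [5.8447 -1.2182; -1.2182 4.2828]
tr(P') = 10.1275

10.1275


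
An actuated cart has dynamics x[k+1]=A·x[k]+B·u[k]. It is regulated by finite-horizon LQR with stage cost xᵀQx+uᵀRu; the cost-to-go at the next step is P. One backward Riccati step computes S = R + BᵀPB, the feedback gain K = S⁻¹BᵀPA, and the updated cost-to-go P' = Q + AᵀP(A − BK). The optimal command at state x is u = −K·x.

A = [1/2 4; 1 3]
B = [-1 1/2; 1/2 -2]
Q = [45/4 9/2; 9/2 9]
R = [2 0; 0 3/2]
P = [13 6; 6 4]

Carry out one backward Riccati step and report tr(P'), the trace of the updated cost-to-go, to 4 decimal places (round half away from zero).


81.4124

BᵀP = [-10.0000 -4.0000; -5.5000 -5.0000]
S = R + BᵀPB = [2 0; 0 3/2] + [8.0000 3.0000; 3.0000 7.2500] = [10.0000 3.0000; 3.0000 8.7500]
BᵀPA = [-9.0000 -52.0000; -7.7500 -37.0000]
K = S⁻¹·BᵀPA = [-0.7070 -4.3822; -0.6433 -2.7261]
A−BK = [0.1146 0.9809; 0.0669 -0.2611]
AᵀP(A−BK) = [1.9013 10.4331; 10.4331 59.2611]
P' = Q + AᵀP(A−BK) = [13.1513 14.9331; 14.9331 68.2611]
tr(P') = 81.4124


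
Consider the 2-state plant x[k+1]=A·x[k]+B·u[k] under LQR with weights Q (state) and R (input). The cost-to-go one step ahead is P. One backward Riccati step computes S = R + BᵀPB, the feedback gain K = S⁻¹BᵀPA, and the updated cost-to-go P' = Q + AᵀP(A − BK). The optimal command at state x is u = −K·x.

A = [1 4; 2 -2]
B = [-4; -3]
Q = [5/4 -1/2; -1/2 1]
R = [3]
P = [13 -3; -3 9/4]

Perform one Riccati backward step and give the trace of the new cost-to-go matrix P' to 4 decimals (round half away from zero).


61.4729

BᵀP = [-43.0000 5.2500]
S = R + BᵀPB = [3] + [156.2500] = [159.2500]
BᵀPA = [-32.5000 -182.5000]
K = S⁻¹·BᵀPA = [-0.2041 -1.1460]
A−BK = [0.1837 -0.5840; 1.3878 -5.4380]
AᵀP(A−BK) = [3.3673 -12.2449; -12.2449 55.8556]
P' = Q + AᵀP(A−BK) = [4.6173 -12.7449; -12.7449 56.8556]
tr(P') = 61.4729


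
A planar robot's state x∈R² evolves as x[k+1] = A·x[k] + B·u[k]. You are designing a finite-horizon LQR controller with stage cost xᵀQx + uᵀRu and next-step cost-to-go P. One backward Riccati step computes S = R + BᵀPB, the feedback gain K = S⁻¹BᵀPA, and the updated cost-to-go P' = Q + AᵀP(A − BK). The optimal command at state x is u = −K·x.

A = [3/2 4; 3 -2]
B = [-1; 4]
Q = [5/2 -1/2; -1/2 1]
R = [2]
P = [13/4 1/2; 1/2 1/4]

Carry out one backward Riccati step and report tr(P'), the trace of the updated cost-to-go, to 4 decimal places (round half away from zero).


BᵀP = [-1.2500 0.5000]
S = R + BᵀPB = [2] + [3.2500] = [5.2500]
BᵀPA = [-0.3750 -6.0000]
K = S⁻¹·BᵀPA = [-0.0714 -1.1429]
A−BK = [1.4286 2.8571; 3.2857 2.5714]
AᵀP(A−BK) = [14.0357 22.0714; 22.0714 38.1429]
P' = Q + AᵀP(A−BK) = [16.5357 21.5714; 21.5714 39.1429]
tr(P') = 55.6786

55.6786


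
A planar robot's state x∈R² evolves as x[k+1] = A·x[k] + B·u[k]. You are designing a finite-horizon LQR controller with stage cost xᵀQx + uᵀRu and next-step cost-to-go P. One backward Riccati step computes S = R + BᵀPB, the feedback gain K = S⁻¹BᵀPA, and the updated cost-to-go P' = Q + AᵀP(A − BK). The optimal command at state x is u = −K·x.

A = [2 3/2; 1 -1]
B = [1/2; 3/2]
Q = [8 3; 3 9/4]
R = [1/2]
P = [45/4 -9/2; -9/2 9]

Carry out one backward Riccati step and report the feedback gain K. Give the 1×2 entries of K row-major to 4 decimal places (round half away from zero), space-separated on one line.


0.5353 -0.7695

BᵀP = [-1.1250 11.2500]
S = R + BᵀPB = [1/2] + [16.3125] = [16.8125]
BᵀPA = [9.0000 -12.9375]
K = S⁻¹·BᵀPA = [0.5353 -0.7695]
A−BK = [1.7323 1.8848; 0.1970 0.1543]
AᵀP(A−BK) = [31.1822 33.9257; 33.9257 37.8569]
P' = Q + AᵀP(A−BK) = [39.1822 36.9257; 36.9257 40.1069]
tr(P') = 79.2890


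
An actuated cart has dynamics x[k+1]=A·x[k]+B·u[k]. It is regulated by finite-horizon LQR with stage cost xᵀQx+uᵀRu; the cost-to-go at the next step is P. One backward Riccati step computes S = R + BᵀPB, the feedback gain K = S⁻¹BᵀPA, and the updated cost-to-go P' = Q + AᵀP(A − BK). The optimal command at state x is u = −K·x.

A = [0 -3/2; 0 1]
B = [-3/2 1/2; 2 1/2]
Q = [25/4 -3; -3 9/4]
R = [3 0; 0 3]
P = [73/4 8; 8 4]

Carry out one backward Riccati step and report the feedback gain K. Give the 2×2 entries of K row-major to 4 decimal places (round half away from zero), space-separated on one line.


0.0000 0.6369 0.0000 -0.6998

BᵀP = [-11.3750 -4.0000; 13.1250 6.0000]
S = R + BᵀPB = [3 0; 0 3] + [9.0625 -7.6875; -7.6875 9.5625] = [12.0625 -7.6875; -7.6875 12.5625]
BᵀPA = [0.0000 13.0625; 0.0000 -13.6875]
K = S⁻¹·BᵀPA = [0.0000 0.6369; 0.0000 -0.6998]
A−BK = [0.0000 -0.1947; 0.0000 0.0761]
AᵀP(A−BK) = [0.0000 0.0000; 0.0000 3.1643]
P' = Q + AᵀP(A−BK) = [6.2500 -3.0000; -3.0000 5.4143]
tr(P') = 11.6643


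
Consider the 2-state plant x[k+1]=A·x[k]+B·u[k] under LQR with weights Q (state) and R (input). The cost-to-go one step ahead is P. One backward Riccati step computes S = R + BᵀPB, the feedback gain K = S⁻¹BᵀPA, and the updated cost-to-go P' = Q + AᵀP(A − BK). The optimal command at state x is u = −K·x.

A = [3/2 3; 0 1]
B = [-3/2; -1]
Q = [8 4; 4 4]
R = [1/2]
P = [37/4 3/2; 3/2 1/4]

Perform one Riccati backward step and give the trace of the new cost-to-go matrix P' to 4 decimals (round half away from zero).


14.1847

BᵀP = [-15.3750 -2.5000]
S = R + BᵀPB = [1/2] + [25.5625] = [26.0625]
BᵀPA = [-23.0625 -48.6250]
K = S⁻¹·BᵀPA = [-0.8849 -1.8657]
A−BK = [0.1727 0.2014; -0.8849 -0.8657]
AᵀP(A−BK) = [0.4047 0.8471; 0.8471 1.7800]
P' = Q + AᵀP(A−BK) = [8.4047 4.8471; 4.8471 5.7800]
tr(P') = 14.1847


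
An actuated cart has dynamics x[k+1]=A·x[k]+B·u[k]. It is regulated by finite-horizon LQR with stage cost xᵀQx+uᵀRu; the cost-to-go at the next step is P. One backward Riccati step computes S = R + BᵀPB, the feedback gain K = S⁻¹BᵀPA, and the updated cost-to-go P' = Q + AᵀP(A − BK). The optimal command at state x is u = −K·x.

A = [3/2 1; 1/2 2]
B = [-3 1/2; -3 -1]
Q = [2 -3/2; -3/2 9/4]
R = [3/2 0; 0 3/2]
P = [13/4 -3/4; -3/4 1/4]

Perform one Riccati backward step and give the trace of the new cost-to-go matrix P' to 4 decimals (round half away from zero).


4.9595

BᵀP = [-7.5000 1.5000; 2.3750 -0.6250]
S = R + BᵀPB = [3/2 0; 0 3/2] + [18.0000 -5.2500; -5.2500 1.8125] = [19.5000 -5.2500; -5.2500 3.3125]
BᵀPA = [-10.5000 -4.5000; 3.2500 1.1250]
K = S⁻¹·BᵀPA = [-0.4785 -0.2430; 0.2228 -0.0456]
A−BK = [-0.0468 0.2937; -0.7127 1.2253]
AᵀP(A−BK) = [0.5019 0.0962; 0.0962 0.2076]
P' = Q + AᵀP(A−BK) = [2.5019 -1.4038; -1.4038 2.4576]
tr(P') = 4.9595


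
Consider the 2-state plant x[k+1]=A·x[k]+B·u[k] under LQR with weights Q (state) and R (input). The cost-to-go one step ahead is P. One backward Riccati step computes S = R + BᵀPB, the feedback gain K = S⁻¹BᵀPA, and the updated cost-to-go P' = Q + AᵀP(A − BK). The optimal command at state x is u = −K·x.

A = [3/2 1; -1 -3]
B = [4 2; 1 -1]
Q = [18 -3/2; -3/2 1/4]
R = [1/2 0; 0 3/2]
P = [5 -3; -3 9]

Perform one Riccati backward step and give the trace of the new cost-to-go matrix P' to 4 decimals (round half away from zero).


26.2471

BᵀP = [17.0000 -3.0000; 13.0000 -15.0000]
S = R + BᵀPB = [1/2 0; 0 3/2] + [65.0000 37.0000; 37.0000 41.0000] = [65.5000 37.0000; 37.0000 42.5000]
BᵀPA = [28.5000 26.0000; 34.5000 58.0000]
K = S⁻¹·BᵀPA = [-0.0461 -0.7358; 0.8519 2.0053]
A−BK = [-0.0193 -0.0673; -0.1020 -0.2589]
AᵀP(A−BK) = [1.1733 2.7879; 2.7879 6.8238]
P' = Q + AᵀP(A−BK) = [19.1733 1.2879; 1.2879 7.0738]
tr(P') = 26.2471


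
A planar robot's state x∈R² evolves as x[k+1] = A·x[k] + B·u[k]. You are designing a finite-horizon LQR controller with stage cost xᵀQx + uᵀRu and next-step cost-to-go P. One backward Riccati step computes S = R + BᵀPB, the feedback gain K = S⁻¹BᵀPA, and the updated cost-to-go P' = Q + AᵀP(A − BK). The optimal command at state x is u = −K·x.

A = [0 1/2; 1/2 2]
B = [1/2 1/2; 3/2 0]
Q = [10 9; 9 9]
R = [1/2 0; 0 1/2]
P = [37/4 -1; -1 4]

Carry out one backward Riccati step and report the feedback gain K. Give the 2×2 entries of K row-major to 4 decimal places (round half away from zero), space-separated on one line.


BᵀP = [3.1250 5.5000; 4.6250 -0.5000]
S = R + BᵀPB = [1/2 0; 0 1/2] + [9.8125 1.5625; 1.5625 2.3125] = [10.3125 1.5625; 1.5625 2.8125]
BᵀPA = [2.7500 12.5625; -0.2500 1.3125]
K = S⁻¹·BᵀPA = [0.3059 1.2529; -0.2588 -0.2294]
A−BK = [-0.0235 -0.0118; 0.0412 0.1206]
AᵀP(A−BK) = [0.0941 0.2471; 0.2471 0.8735]
P' = Q + AᵀP(A−BK) = [10.0941 9.2471; 9.2471 9.8735]
tr(P') = 19.9676

0.3059 1.2529 -0.2588 -0.2294


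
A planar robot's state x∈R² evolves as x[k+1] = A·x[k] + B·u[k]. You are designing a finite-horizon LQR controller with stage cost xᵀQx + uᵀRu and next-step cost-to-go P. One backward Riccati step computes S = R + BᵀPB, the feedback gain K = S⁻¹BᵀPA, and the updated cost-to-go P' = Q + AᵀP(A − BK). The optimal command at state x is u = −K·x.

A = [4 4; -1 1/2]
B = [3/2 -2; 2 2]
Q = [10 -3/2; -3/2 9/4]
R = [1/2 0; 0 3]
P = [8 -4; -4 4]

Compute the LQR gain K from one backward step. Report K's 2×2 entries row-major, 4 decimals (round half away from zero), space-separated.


BᵀP = [4.0000 2.0000; -24.0000 16.0000]
S = R + BᵀPB = [1/2 0; 0 3] + [10.0000 -4.0000; -4.0000 80.0000] = [10.5000 -4.0000; -4.0000 83.0000]
BᵀPA = [14.0000 17.0000; -112.0000 -88.0000]
K = S⁻¹·BᵀPA = [0.8346 1.2379; -1.3092 -1.0006]
A−BK = [0.1297 0.1420; -0.0508 0.0254]
AᵀP(A−BK) = [5.6879 4.6043; 4.6043 3.9047]
P' = Q + AᵀP(A−BK) = [15.6879 3.1043; 3.1043 6.1547]
tr(P') = 21.8426

0.8346 1.2379 -1.3092 -1.0006


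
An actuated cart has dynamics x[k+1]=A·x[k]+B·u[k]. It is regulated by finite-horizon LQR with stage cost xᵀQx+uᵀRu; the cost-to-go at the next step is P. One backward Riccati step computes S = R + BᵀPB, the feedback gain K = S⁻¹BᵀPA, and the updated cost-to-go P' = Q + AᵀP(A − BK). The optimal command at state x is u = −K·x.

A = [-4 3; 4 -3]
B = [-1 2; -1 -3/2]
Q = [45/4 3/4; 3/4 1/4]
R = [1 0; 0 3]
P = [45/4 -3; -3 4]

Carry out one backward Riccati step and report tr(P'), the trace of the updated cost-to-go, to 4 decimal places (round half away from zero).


34.7069

BᵀP = [-8.2500 -1.0000; 27.0000 -12.0000]
S = R + BᵀPB = [1 0; 0 3] + [9.2500 -15.0000; -15.0000 72.0000] = [10.2500 -15.0000; -15.0000 75.0000]
BᵀPA = [29.0000 -21.7500; -156.0000 117.0000]
K = S⁻¹·BᵀPA = [-0.3034 0.2276; -2.1407 1.6055]
A−BK = [-0.0221 0.0166; 0.4855 -0.3641]
AᵀP(A−BK) = [14.8524 -11.1393; -11.1393 8.3545]
P' = Q + AᵀP(A−BK) = [26.1024 -10.3893; -10.3893 8.6045]
tr(P') = 34.7069


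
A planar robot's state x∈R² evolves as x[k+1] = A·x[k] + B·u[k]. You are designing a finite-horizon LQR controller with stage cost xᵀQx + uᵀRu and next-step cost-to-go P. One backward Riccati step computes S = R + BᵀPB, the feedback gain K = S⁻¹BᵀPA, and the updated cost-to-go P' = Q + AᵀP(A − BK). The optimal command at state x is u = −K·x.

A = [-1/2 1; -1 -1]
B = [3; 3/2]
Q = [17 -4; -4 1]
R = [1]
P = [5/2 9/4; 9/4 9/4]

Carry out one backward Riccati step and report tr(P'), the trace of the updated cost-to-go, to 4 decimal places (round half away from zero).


BᵀP = [10.8750 10.1250]
S = R + BᵀPB = [1] + [47.8125] = [48.8125]
BᵀPA = [-15.5625 0.7500]
K = S⁻¹·BᵀPA = [-0.3188 0.0154]
A−BK = [0.4565 0.9539; -0.5218 -1.0230]
AᵀP(A−BK) = [0.1633 0.1141; 0.1141 0.2385]
P' = Q + AᵀP(A−BK) = [17.1633 -3.8859; -3.8859 1.2385]
tr(P') = 18.4018

18.4018


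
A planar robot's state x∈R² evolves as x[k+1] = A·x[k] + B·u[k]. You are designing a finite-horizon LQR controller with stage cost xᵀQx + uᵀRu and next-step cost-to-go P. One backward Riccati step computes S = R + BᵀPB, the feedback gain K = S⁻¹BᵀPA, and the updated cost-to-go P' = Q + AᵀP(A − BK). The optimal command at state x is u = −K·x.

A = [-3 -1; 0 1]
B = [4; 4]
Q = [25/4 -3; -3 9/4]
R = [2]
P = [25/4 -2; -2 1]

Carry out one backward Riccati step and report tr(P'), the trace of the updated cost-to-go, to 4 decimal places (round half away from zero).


19.6667

BᵀP = [17.0000 -4.0000]
S = R + BᵀPB = [2] + [52.0000] = [54.0000]
BᵀPA = [-51.0000 -21.0000]
K = S⁻¹·BᵀPA = [-0.9444 -0.3889]
A−BK = [0.7778 0.5556; 3.7778 2.5556]
AᵀP(A−BK) = [8.0833 4.9167; 4.9167 3.0833]
P' = Q + AᵀP(A−BK) = [14.3333 1.9167; 1.9167 5.3333]
tr(P') = 19.6667


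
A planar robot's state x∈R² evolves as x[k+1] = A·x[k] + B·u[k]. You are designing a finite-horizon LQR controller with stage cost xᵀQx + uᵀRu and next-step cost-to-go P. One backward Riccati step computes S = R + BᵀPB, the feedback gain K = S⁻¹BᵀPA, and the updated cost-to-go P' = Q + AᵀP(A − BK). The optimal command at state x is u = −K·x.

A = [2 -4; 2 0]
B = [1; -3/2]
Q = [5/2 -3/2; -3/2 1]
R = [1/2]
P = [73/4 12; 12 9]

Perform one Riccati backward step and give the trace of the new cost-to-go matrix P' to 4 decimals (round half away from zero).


BᵀP = [0.2500 -1.5000]
S = R + BᵀPB = [1/2] + [2.5000] = [3.0000]
BᵀPA = [-2.5000 -1.0000]
K = S⁻¹·BᵀPA = [-0.8333 -0.3333]
A−BK = [2.8333 -3.6667; 0.7500 -0.5000]
AᵀP(A−BK) = [202.9167 -242.8333; -242.8333 291.6667]
P' = Q + AᵀP(A−BK) = [205.4167 -244.3333; -244.3333 292.6667]
tr(P') = 498.0833

498.0833


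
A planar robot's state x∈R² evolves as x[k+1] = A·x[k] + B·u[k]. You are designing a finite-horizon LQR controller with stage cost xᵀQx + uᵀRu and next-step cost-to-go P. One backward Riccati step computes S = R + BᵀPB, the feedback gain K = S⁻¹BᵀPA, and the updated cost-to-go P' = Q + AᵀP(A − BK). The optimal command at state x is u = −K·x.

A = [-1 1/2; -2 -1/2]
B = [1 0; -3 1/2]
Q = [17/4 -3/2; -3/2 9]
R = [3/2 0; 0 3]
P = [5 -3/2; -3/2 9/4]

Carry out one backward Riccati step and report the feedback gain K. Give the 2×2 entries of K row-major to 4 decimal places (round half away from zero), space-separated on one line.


BᵀP = [9.5000 -8.2500; -0.7500 1.1250]
S = R + BᵀPB = [3/2 0; 0 3] + [34.2500 -4.1250; -4.1250 0.5625] = [35.7500 -4.1250; -4.1250 3.5625]
BᵀPA = [7.0000 8.8750; -1.5000 -0.9375]
K = S⁻¹·BᵀPA = [0.1699 0.2515; -0.2243 0.0280]
A−BK = [-1.1699 0.2485; -1.3781 0.2404]
AᵀP(A−BK) = [6.4741 -1.2184; -1.2184 0.3568]
P' = Q + AᵀP(A−BK) = [10.7241 -2.7184; -2.7184 9.3568]
tr(P') = 20.0809

0.1699 0.2515 -0.2243 0.0280


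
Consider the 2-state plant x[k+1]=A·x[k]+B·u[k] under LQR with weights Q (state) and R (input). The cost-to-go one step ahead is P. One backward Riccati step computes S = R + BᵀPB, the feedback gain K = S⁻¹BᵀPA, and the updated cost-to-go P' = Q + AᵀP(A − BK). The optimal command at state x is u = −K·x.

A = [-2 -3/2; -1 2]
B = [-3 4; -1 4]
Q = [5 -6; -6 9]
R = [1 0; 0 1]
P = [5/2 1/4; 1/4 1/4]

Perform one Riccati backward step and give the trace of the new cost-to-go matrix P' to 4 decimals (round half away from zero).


15.4819

BᵀP = [-7.7500 -1.0000; 11.0000 2.0000]
S = R + BᵀPB = [1 0; 0 1] + [24.2500 -35.0000; -35.0000 52.0000] = [25.2500 -35.0000; -35.0000 53.0000]
BᵀPA = [16.5000 9.6250; -24.0000 -12.5000]
K = S⁻¹·BᵀPA = [0.3046 0.6413; -0.2517 0.1876]
A−BK = [-0.0795 -0.3267; 0.3113 1.8907]
AᵀP(A−BK) = [0.1838 0.2972; 0.2972 1.2982]
P' = Q + AᵀP(A−BK) = [5.1838 -5.7028; -5.7028 10.2982]
tr(P') = 15.4819


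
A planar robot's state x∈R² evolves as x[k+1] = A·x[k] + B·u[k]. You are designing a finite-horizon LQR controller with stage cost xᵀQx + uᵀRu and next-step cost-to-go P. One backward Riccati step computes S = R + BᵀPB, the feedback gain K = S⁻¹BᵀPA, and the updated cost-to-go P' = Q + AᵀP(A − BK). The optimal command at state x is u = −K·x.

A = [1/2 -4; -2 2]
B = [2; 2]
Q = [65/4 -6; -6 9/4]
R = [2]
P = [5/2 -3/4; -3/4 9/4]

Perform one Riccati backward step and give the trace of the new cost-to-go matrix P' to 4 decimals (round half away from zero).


BᵀP = [3.5000 3.0000]
S = R + BᵀPB = [2] + [13.0000] = [15.0000]
BᵀPA = [-4.2500 -8.0000]
K = S⁻¹·BᵀPA = [-0.2833 -0.5333]
A−BK = [1.0667 -2.9333; -1.4333 3.0667]
AᵀP(A−BK) = [9.9208 -23.0167; -23.0167 56.7333]
P' = Q + AᵀP(A−BK) = [26.1708 -29.0167; -29.0167 58.9833]
tr(P') = 85.1542

85.1542


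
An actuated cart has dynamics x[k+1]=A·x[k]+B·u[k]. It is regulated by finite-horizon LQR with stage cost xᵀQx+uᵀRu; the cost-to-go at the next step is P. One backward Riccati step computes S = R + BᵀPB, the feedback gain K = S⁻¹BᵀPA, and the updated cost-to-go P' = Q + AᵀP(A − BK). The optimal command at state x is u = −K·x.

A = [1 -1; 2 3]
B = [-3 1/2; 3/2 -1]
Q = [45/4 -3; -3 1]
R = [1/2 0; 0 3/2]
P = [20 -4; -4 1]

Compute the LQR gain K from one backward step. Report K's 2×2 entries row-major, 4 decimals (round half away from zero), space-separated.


BᵀP = [-66.0000 13.5000; 14.0000 -3.0000]
S = R + BᵀPB = [1/2 0; 0 3/2] + [218.2500 -46.5000; -46.5000 10.0000] = [218.7500 -46.5000; -46.5000 11.5000]
BᵀPA = [-39.0000 106.5000; 8.0000 -23.0000]
K = S⁻¹·BᵀPA = [-0.2165 0.4393; -0.1797 -0.2236]
A−BK = [0.4404 0.4298; 2.1450 2.1174]
AᵀP(A−BK) = [0.9947 0.9225; 0.9225 1.0690]
P' = Q + AᵀP(A−BK) = [12.2447 -2.0775; -2.0775 2.0690]
tr(P') = 14.3137

-0.2165 0.4393 -0.1797 -0.2236


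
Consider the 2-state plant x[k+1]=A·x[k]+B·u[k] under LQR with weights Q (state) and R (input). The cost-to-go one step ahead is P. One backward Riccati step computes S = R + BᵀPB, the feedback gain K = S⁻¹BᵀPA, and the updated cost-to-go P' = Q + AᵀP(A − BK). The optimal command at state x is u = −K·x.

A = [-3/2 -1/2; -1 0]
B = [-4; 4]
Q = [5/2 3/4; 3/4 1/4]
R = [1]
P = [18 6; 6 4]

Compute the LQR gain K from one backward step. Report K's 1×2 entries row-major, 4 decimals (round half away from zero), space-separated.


BᵀP = [-48.0000 -8.0000]
S = R + BᵀPB = [1] + [160.0000] = [161.0000]
BᵀPA = [80.0000 24.0000]
K = S⁻¹·BᵀPA = [0.4969 0.1491]
A−BK = [0.4876 0.0963; -2.9876 -0.5963]
AᵀP(A−BK) = [22.7484 4.5745; 4.5745 0.9224]
P' = Q + AᵀP(A−BK) = [25.2484 5.3245; 5.3245 1.1724]
tr(P') = 26.4208

0.4969 0.1491


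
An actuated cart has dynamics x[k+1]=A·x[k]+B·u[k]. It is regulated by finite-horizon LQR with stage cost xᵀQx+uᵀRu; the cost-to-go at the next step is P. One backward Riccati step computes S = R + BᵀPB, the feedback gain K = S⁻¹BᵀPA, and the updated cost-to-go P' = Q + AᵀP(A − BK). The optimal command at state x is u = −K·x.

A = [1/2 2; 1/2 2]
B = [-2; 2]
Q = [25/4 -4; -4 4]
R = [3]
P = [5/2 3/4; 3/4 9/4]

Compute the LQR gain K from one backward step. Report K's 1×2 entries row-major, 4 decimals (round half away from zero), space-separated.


-0.0156 -0.0625

BᵀP = [-3.5000 3.0000]
S = R + BᵀPB = [3] + [13.0000] = [16.0000]
BᵀPA = [-0.2500 -1.0000]
K = S⁻¹·BᵀPA = [-0.0156 -0.0625]
A−BK = [0.4688 1.8750; 0.5313 2.1250]
AᵀP(A−BK) = [1.5586 6.2344; 6.2344 24.9375]
P' = Q + AᵀP(A−BK) = [7.8086 2.2344; 2.2344 28.9375]
tr(P') = 36.7461


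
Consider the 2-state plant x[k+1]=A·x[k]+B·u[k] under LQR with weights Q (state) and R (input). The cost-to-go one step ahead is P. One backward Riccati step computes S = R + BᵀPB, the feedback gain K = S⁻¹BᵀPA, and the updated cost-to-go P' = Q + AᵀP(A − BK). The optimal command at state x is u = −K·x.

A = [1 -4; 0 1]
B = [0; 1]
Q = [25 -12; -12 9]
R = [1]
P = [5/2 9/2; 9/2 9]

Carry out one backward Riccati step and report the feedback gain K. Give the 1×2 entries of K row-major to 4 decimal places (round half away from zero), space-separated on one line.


BᵀP = [4.5000 9.0000]
S = R + BᵀPB = [1] + [9.0000] = [10.0000]
BᵀPA = [4.5000 -9.0000]
K = S⁻¹·BᵀPA = [0.4500 -0.9000]
A−BK = [1.0000 -4.0000; -0.4500 1.9000]
AᵀP(A−BK) = [0.4750 -1.4500; -1.4500 4.9000]
P' = Q + AᵀP(A−BK) = [25.4750 -13.4500; -13.4500 13.9000]
tr(P') = 39.3750

0.4500 -0.9000


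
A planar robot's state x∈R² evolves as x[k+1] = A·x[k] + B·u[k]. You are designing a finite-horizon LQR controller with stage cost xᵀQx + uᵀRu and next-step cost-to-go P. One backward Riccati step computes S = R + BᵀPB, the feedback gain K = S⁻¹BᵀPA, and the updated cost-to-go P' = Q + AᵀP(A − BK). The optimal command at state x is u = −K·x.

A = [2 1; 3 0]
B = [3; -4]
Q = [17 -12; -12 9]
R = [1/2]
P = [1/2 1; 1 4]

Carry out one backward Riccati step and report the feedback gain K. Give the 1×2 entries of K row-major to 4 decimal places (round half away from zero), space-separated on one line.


-0.9778 -0.0556

BᵀP = [-2.5000 -13.0000]
S = R + BᵀPB = [1/2] + [44.5000] = [45.0000]
BᵀPA = [-44.0000 -2.5000]
K = S⁻¹·BᵀPA = [-0.9778 -0.0556]
A−BK = [4.9333 1.1667; -0.9111 -0.2222]
AᵀP(A−BK) = [6.9778 1.5556; 1.5556 0.3611]
P' = Q + AᵀP(A−BK) = [23.9778 -10.4444; -10.4444 9.3611]
tr(P') = 33.3389


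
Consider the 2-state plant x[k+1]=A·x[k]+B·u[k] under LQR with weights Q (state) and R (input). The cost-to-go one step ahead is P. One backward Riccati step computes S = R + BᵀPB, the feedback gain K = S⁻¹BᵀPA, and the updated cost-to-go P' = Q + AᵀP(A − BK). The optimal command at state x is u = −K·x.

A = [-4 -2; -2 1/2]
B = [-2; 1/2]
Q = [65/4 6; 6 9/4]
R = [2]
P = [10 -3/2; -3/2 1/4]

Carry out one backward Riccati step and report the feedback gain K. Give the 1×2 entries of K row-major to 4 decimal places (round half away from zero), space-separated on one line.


1.7032 0.9556

BᵀP = [-20.7500 3.1250]
S = R + BᵀPB = [2] + [43.0625] = [45.0625]
BᵀPA = [76.7500 43.0625]
K = S⁻¹·BᵀPA = [1.7032 0.9556]
A−BK = [-0.5936 -0.0888; -2.8516 0.0222]
AᵀP(A−BK) = [6.2802 3.4064; 3.4064 1.9112]
P' = Q + AᵀP(A−BK) = [22.5302 9.4064; 9.4064 4.1612]
tr(P') = 26.6914


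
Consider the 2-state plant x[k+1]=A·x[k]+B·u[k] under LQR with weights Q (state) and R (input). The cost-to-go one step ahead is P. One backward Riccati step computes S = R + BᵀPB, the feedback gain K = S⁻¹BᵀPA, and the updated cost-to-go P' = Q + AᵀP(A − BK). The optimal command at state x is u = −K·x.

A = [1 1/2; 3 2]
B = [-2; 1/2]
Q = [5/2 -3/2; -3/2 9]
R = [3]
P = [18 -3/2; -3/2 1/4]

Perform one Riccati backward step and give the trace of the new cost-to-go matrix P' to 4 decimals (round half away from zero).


13.7668

BᵀP = [-36.7500 3.1250]
S = R + BᵀPB = [3] + [75.0625] = [78.0625]
BᵀPA = [-27.3750 -12.1250]
K = S⁻¹·BᵀPA = [-0.3507 -0.1553]
A−BK = [0.2986 0.1894; 3.1753 2.0777]
AᵀP(A−BK) = [1.6501 0.9980; 0.9980 0.6167]
P' = Q + AᵀP(A−BK) = [4.1501 -0.5020; -0.5020 9.6167]
tr(P') = 13.7668


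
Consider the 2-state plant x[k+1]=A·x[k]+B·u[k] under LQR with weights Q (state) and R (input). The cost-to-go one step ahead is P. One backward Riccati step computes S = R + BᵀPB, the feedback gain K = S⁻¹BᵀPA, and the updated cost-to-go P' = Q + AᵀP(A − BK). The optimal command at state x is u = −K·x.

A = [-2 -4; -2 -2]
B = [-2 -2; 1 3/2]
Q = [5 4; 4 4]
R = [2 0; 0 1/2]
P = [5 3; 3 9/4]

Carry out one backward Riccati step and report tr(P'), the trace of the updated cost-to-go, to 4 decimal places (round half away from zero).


52.2444

BᵀP = [-7.0000 -3.7500; -5.5000 -2.6250]
S = R + BᵀPB = [2 0; 0 1/2] + [10.2500 8.3750; 8.3750 7.0625] = [12.2500 8.3750; 8.3750 7.5625]
BᵀPA = [21.5000 35.5000; 16.2500 27.2500]
K = S⁻¹·BᵀPA = [1.1778 1.7889; 0.8444 1.6222]
A−BK = [2.0444 2.8222; -4.4444 -6.2222]
AᵀP(A−BK) = [13.9556 20.1778; 20.1778 29.2889]
P' = Q + AᵀP(A−BK) = [18.9556 24.1778; 24.1778 33.2889]
tr(P') = 52.2444


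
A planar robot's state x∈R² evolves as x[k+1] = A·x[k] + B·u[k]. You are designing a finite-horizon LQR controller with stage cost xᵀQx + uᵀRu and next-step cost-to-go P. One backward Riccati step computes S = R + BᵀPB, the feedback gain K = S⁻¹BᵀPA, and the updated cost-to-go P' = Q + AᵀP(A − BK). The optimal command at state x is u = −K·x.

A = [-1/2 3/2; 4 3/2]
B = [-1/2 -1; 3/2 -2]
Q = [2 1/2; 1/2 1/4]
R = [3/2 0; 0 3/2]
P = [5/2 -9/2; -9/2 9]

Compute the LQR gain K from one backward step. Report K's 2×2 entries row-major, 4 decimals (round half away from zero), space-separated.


BᵀP = [-8.0000 15.7500; 6.5000 -13.5000]
S = R + BᵀPB = [3/2 0; 0 3/2] + [27.6250 -23.5000; -23.5000 20.5000] = [29.1250 -23.5000; -23.5000 22.0000]
BᵀPA = [67.0000 11.6250; -57.2500 -10.5000]
K = S⁻¹·BᵀPA = [1.4534 0.1017; -1.0498 -0.3686]
A−BK = [-0.8231 1.1822; -0.2797 0.6102]
AᵀP(A−BK) = [5.1475 0.5816; 0.5816 0.5720]
P' = Q + AᵀP(A−BK) = [7.1475 1.0816; 1.0816 0.8220]
tr(P') = 7.9695

1.4534 0.1017 -1.0498 -0.3686


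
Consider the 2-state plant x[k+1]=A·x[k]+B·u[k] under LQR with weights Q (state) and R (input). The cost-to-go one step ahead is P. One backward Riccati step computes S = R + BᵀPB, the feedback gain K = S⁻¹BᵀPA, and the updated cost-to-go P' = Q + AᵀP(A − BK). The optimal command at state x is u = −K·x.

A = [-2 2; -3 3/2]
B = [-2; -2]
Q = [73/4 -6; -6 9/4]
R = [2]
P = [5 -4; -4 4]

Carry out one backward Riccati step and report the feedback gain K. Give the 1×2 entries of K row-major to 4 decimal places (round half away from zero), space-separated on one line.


BᵀP = [-2.0000 0.0000]
S = R + BᵀPB = [2] + [4.0000] = [6.0000]
BᵀPA = [4.0000 -4.0000]
K = S⁻¹·BᵀPA = [0.6667 -0.6667]
A−BK = [-0.6667 0.6667; -1.6667 0.1667]
AᵀP(A−BK) = [5.3333 0.6667; 0.6667 2.3333]
P' = Q + AᵀP(A−BK) = [23.5833 -5.3333; -5.3333 4.5833]
tr(P') = 28.1667

0.6667 -0.6667


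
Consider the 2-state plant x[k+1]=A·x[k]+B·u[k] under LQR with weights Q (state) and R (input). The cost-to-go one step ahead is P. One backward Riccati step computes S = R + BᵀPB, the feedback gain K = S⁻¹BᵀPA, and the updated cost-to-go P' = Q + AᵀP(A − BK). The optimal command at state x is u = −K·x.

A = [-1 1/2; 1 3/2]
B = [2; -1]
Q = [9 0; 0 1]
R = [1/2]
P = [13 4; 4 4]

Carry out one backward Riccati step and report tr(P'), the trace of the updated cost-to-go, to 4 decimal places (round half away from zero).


BᵀP = [22.0000 4.0000]
S = R + BᵀPB = [1/2] + [40.0000] = [40.5000]
BᵀPA = [-18.0000 17.0000]
K = S⁻¹·BᵀPA = [-0.4444 0.4198]
A−BK = [-0.1111 -0.3395; 0.5556 1.9198]
AᵀP(A−BK) = [1.0000 3.0556; 3.0556 11.1142]
P' = Q + AᵀP(A−BK) = [10.0000 3.0556; 3.0556 12.1142]
tr(P') = 22.1142

22.1142


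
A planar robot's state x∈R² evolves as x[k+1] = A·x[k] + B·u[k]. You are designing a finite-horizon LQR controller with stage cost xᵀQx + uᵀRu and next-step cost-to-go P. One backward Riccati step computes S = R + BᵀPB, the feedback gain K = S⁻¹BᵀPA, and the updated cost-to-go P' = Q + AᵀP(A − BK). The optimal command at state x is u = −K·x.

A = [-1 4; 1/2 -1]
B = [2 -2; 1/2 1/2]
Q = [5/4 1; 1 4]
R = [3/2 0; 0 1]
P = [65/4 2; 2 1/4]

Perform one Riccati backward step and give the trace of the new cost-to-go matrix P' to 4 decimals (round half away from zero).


BᵀP = [33.5000 4.1250; -31.5000 -3.8750]
S = R + BᵀPB = [3/2 0; 0 1] + [69.0625 -64.9375; -64.9375 61.0625] = [70.5625 -64.9375; -64.9375 62.0625]
BᵀPA = [-31.4375 129.8750; 29.5625 -122.1250]
K = S⁻¹·BᵀPA = [-0.1932 0.7997; 0.2742 -1.1310]
A−BK = [-0.0652 0.1385; 0.4595 -0.8343]
AᵀP(A−BK) = [0.1332 -0.5484; -0.5484 2.2621]
P' = Q + AᵀP(A−BK) = [1.3832 0.4516; 0.4516 6.2621]
tr(P') = 7.6453

7.6453


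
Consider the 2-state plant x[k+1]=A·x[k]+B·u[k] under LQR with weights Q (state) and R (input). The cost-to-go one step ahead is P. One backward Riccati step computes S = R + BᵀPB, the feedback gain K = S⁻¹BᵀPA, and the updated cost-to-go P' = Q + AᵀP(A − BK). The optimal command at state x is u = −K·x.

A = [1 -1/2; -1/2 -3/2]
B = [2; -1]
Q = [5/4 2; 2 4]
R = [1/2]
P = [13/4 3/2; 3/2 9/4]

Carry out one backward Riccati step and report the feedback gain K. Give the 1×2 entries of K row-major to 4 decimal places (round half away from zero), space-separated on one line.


BᵀP = [5.0000 0.7500]
S = R + BᵀPB = [1/2] + [9.2500] = [9.7500]
BᵀPA = [4.6250 -3.6250]
K = S⁻¹·BᵀPA = [0.4744 -0.3718]
A−BK = [0.0513 0.2436; -0.0256 -1.8718]
AᵀP(A−BK) = [0.1186 -0.0929; -0.0929 6.7772]
P' = Q + AᵀP(A−BK) = [1.3686 1.9071; 1.9071 10.7772]
tr(P') = 12.1458

0.4744 -0.3718


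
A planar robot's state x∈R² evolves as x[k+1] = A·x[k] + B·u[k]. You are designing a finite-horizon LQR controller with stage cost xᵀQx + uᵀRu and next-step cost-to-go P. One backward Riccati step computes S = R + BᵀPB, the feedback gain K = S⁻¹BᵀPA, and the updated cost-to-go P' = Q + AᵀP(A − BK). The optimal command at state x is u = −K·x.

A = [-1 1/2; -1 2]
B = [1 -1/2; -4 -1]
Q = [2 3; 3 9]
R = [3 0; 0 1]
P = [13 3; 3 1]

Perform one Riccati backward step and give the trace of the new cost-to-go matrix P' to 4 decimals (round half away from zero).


BᵀP = [1.0000 -1.0000; -9.5000 -2.5000]
S = R + BᵀPB = [3 0; 0 1] + [5.0000 0.5000; 0.5000 7.2500] = [8.0000 0.5000; 0.5000 8.2500]
BᵀPA = [0.0000 -1.5000; 12.0000 -9.7500]
K = S⁻¹·BᵀPA = [-0.0913 -0.1141; 1.4601 -1.1749]
A−BK = [-0.1787 0.0266; 0.0951 0.3688]
AᵀP(A−BK) = [2.4791 -1.9011; -1.9011 1.6236]
P' = Q + AᵀP(A−BK) = [4.4791 1.0989; 1.0989 10.6236]
tr(P') = 15.1027

15.1027


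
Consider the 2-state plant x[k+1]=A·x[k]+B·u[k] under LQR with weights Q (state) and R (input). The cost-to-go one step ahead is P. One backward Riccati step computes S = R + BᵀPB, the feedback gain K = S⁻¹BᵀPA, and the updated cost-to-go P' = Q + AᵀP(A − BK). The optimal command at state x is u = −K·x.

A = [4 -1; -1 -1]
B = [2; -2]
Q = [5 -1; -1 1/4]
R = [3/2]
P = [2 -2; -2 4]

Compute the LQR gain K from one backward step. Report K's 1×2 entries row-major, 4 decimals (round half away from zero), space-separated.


1.0602 0.0964

BᵀP = [8.0000 -12.0000]
S = R + BᵀPB = [3/2] + [40.0000] = [41.5000]
BᵀPA = [44.0000 4.0000]
K = S⁻¹·BᵀPA = [1.0602 0.0964]
A−BK = [1.8795 -1.1928; 1.1205 -0.8072]
AᵀP(A−BK) = [5.3494 -2.2410; -2.2410 1.6145]
P' = Q + AᵀP(A−BK) = [10.3494 -3.2410; -3.2410 1.8645]
tr(P') = 12.2139


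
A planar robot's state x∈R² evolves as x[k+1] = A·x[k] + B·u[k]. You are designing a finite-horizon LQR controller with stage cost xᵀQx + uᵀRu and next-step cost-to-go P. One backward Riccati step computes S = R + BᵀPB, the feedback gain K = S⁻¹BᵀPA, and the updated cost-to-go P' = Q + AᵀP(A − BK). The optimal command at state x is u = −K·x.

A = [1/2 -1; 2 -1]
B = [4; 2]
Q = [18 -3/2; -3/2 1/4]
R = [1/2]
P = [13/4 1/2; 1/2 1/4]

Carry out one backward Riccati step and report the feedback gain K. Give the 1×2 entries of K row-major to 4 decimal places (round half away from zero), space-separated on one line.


0.1951 -0.2683

BᵀP = [14.0000 2.5000]
S = R + BᵀPB = [1/2] + [61.0000] = [61.5000]
BᵀPA = [12.0000 -16.5000]
K = S⁻¹·BᵀPA = [0.1951 -0.2683]
A−BK = [-0.2805 0.0732; 1.6098 -0.4634]
AᵀP(A−BK) = [0.4710 -0.1555; -0.1555 0.0732]
P' = Q + AᵀP(A−BK) = [18.4710 -1.6555; -1.6555 0.3232]
tr(P') = 18.7942


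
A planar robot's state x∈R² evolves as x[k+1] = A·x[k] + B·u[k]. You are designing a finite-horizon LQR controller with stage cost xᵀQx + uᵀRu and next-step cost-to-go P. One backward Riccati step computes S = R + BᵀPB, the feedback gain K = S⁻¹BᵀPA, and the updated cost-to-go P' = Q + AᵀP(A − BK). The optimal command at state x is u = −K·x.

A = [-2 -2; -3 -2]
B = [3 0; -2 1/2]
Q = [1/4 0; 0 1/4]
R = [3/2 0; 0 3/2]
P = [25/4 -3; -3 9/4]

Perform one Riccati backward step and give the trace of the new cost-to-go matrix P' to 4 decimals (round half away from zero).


BᵀP = [24.7500 -13.5000; -1.5000 1.1250]
S = R + BᵀPB = [3/2 0; 0 3/2] + [101.2500 -6.7500; -6.7500 0.5625] = [102.7500 -6.7500; -6.7500 2.0625]
BᵀPA = [-9.0000 -22.5000; -0.3750 0.7500]
K = S⁻¹·BᵀPA = [-0.1268 -0.2485; -0.5968 -0.4497]
A−BK = [-1.6196 -1.2544; -2.9552 -2.2722]
AᵀP(A−BK) = [7.8850 6.0947; 6.0947 4.7456]
P' = Q + AᵀP(A−BK) = [8.1350 6.0947; 6.0947 4.9956]
tr(P') = 13.1306

13.1306


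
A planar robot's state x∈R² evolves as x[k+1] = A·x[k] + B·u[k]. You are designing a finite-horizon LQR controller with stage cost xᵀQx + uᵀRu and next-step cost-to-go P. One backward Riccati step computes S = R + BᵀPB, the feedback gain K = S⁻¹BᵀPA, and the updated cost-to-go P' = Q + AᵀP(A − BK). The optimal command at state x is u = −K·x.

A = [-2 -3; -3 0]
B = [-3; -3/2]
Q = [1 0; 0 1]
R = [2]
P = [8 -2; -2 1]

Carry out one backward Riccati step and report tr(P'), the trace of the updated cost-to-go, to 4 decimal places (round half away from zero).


8.9185

BᵀP = [-21.0000 4.5000]
S = R + BᵀPB = [2] + [56.2500] = [58.2500]
BᵀPA = [28.5000 63.0000]
K = S⁻¹·BᵀPA = [0.4893 1.0815]
A−BK = [-0.5322 0.2446; -2.2661 1.6223]
AᵀP(A−BK) = [3.0558 -0.8240; -0.8240 3.8627]
P' = Q + AᵀP(A−BK) = [4.0558 -0.8240; -0.8240 4.8627]
tr(P') = 8.9185


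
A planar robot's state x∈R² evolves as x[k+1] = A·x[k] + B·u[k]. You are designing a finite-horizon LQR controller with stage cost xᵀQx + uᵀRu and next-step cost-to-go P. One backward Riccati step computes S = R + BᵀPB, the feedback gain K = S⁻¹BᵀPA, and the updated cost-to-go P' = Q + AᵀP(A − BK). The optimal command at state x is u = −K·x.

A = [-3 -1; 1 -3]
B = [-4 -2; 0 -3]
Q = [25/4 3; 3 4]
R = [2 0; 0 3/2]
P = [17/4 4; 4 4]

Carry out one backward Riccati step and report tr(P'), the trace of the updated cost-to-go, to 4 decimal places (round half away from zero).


BᵀP = [-17.0000 -16.0000; -20.5000 -20.0000]
S = R + BᵀPB = [2 0; 0 3/2] + [68.0000 82.0000; 82.0000 101.0000] = [70.0000 82.0000; 82.0000 102.5000]
BᵀPA = [35.0000 65.0000; 41.5000 80.5000]
K = S⁻¹·BᵀPA = [0.4091 0.1364; 0.0776 0.6763]
A−BK = [-1.2084 0.8980; 1.2328 -0.9712]
AᵀP(A−BK) = [0.7112 -0.0881; -0.0881 0.9462]
P' = Q + AᵀP(A−BK) = [6.9612 2.9119; 2.9119 4.9462]
tr(P') = 11.9074

11.9074


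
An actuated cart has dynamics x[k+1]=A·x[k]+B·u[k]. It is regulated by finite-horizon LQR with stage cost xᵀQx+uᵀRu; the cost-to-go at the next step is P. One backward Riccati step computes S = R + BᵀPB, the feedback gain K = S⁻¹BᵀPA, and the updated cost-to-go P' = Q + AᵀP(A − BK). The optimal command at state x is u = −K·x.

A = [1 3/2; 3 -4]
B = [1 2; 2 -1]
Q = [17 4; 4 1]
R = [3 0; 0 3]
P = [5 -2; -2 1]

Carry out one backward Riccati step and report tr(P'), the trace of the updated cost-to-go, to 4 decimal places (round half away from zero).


25.2823

BᵀP = [1.0000 0.0000; 12.0000 -5.0000]
S = R + BᵀPB = [3 0; 0 3] + [1.0000 2.0000; 2.0000 29.0000] = [4.0000 2.0000; 2.0000 32.0000]
BᵀPA = [1.0000 1.5000; -3.0000 38.0000]
K = S⁻¹·BᵀPA = [0.3065 -0.2258; -0.1129 1.2016]
A−BK = [0.9194 -0.6774; 2.2742 -2.3468]
AᵀP(A−BK) = [1.3548 -1.6694; -1.6694 5.9274]
P' = Q + AᵀP(A−BK) = [18.3548 2.3306; 2.3306 6.9274]
tr(P') = 25.2823


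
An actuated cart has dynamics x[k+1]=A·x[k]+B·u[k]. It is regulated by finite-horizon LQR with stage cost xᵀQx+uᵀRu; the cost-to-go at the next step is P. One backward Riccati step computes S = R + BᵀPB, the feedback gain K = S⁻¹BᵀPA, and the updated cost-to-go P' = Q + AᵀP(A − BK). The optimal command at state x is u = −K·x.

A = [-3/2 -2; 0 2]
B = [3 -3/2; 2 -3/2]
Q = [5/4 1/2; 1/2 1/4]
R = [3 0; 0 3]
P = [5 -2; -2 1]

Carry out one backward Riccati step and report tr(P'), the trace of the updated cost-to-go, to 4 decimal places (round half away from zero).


BᵀP = [11.0000 -4.0000; -4.5000 1.5000]
S = R + BᵀPB = [3 0; 0 3] + [25.0000 -10.5000; -10.5000 4.5000] = [28.0000 -10.5000; -10.5000 7.5000]
BᵀPA = [-16.5000 -30.0000; 6.7500 12.0000]
K = S⁻¹·BᵀPA = [-0.5301 -0.9925; 0.1579 0.2105]
A−BK = [0.3271 1.2932; 1.2970 4.3008]
AᵀP(A−BK) = [1.4380 3.2030; 3.2030 7.6992]
P' = Q + AᵀP(A−BK) = [2.6880 3.7030; 3.7030 7.9492]
tr(P') = 10.6372

10.6372


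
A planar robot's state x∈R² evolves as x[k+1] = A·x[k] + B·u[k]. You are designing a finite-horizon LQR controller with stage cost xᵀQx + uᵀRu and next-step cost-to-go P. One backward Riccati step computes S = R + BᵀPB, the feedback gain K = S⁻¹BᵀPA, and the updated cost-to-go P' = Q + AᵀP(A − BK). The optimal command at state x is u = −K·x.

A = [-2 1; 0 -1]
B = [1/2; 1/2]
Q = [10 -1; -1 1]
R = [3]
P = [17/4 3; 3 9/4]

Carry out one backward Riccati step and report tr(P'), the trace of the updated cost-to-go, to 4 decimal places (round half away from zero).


BᵀP = [3.6250 2.6250]
S = R + BᵀPB = [3] + [3.1250] = [6.1250]
BᵀPA = [-7.2500 1.0000]
K = S⁻¹·BᵀPA = [-1.1837 0.1633]
A−BK = [-1.4082 0.9184; 0.5918 -1.0816]
AᵀP(A−BK) = [8.4184 -1.3163; -1.3163 0.3367]
P' = Q + AᵀP(A−BK) = [18.4184 -2.3163; -2.3163 1.3367]
tr(P') = 19.7551

19.7551


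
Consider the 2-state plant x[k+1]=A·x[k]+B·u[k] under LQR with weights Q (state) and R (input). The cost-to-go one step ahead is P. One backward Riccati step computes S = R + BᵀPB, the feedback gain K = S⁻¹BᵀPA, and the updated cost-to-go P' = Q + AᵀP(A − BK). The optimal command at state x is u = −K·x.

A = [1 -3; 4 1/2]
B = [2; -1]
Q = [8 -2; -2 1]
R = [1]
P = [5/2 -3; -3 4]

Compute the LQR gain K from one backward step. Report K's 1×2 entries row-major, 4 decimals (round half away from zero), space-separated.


-1.1852 -1.0741

BᵀP = [8.0000 -10.0000]
S = R + BᵀPB = [1] + [26.0000] = [27.0000]
BᵀPA = [-32.0000 -29.0000]
K = S⁻¹·BᵀPA = [-1.1852 -1.0741]
A−BK = [3.3704 -0.8519; 2.8148 -0.5741]
AᵀP(A−BK) = [4.5741 0.6296; 0.6296 1.3519]
P' = Q + AᵀP(A−BK) = [12.5741 -1.3704; -1.3704 2.3519]
tr(P') = 14.9259


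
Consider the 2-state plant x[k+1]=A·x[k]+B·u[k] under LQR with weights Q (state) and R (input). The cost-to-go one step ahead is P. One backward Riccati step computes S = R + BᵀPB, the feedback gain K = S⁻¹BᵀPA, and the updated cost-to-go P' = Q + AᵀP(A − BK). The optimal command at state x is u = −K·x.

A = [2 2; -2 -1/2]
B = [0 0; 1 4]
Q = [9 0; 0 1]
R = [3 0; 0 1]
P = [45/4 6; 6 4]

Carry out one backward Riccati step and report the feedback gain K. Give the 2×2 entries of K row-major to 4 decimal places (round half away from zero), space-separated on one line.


BᵀP = [6.0000 4.0000; 24.0000 16.0000]
S = R + BᵀPB = [3 0; 0 1] + [4.0000 16.0000; 16.0000 64.0000] = [7.0000 16.0000; 16.0000 65.0000]
BᵀPA = [4.0000 10.0000; 16.0000 40.0000]
K = S⁻¹·BᵀPA = [0.0201 0.0503; 0.2412 0.6030]
A−BK = [2.0000 2.0000; -2.9849 -2.9623]
AᵀP(A−BK) = [9.0603 9.1508; 9.1508 9.3769]
P' = Q + AᵀP(A−BK) = [18.0603 9.1508; 9.1508 10.3769]
tr(P') = 28.4372

0.0201 0.0503 0.2412 0.6030


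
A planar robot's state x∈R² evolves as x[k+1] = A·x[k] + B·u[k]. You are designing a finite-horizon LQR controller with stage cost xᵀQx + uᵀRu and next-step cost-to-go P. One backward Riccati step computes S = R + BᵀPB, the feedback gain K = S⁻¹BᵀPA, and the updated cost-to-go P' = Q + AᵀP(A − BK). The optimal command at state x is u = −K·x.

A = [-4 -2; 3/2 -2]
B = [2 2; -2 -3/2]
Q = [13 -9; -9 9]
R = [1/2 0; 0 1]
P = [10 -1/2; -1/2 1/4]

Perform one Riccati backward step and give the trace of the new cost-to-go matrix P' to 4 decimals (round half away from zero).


BᵀP = [21.0000 -1.5000; 20.7500 -1.3750]
S = R + BᵀPB = [1/2 0; 0 1] + [45.0000 44.2500; 44.2500 43.5625] = [45.5000 44.2500; 44.2500 44.5625]
BᵀPA = [-86.2500 -39.0000; -85.0625 -38.7500]
K = S⁻¹·BᵀPA = [-1.1434 -0.3344; -0.7735 -0.5375]
A−BK = [-0.1663 -0.2562; -1.9470 -3.4751]
AᵀP(A−BK) = [2.1524 2.1861; 2.1861 3.1299]
P' = Q + AᵀP(A−BK) = [15.1524 -6.8139; -6.8139 12.1299]
tr(P') = 27.2822

27.2822
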